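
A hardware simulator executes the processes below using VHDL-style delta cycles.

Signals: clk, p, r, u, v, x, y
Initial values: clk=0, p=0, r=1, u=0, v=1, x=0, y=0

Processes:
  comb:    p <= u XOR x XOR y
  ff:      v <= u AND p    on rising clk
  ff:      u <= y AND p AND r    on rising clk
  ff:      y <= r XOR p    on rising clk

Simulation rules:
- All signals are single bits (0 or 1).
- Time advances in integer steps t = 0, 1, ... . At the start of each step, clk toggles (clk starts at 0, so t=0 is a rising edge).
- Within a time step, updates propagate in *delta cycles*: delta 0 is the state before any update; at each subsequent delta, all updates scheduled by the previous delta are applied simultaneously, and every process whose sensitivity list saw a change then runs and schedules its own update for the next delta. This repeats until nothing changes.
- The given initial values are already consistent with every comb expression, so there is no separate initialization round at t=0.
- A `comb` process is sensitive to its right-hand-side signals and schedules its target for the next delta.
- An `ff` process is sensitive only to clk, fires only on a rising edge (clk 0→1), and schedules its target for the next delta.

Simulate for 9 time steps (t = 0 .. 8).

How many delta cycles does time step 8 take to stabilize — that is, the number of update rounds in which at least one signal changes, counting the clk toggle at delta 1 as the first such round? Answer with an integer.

2

t=0 Δ0: x=0 v=1 y=0 r=1 clk=0 p=0 u=0
  Δ1: clk:0→1
  Δ2: v:1→0, y:0→1
  Δ3: p:0→1
  (3Δ to stable)
t=1 Δ0: x=0 v=0 y=1 r=1 clk=1 p=1 u=0
  Δ1: clk:1→0
  (1Δ to stable)
t=2 Δ0: x=0 v=0 y=1 r=1 clk=0 p=1 u=0
  Δ1: clk:0→1
  Δ2: y:1→0, u:0→1
  (2Δ to stable)
t=3 Δ0: x=0 v=0 y=0 r=1 clk=1 p=1 u=1
  Δ1: clk:1→0
  (1Δ to stable)
t=4 Δ0: x=0 v=0 y=0 r=1 clk=0 p=1 u=1
  Δ1: clk:0→1
  Δ2: v:0→1, u:1→0
  Δ3: p:1→0
  (3Δ to stable)
t=5 Δ0: x=0 v=1 y=0 r=1 clk=1 p=0 u=0
  Δ1: clk:1→0
  (1Δ to stable)
t=6 Δ0: x=0 v=1 y=0 r=1 clk=0 p=0 u=0
  Δ1: clk:0→1
  Δ2: v:1→0, y:0→1
  Δ3: p:0→1
  (3Δ to stable)
t=7 Δ0: x=0 v=0 y=1 r=1 clk=1 p=1 u=0
  Δ1: clk:1→0
  (1Δ to stable)
t=8 Δ0: x=0 v=0 y=1 r=1 clk=0 p=1 u=0
  Δ1: clk:0→1
  Δ2: y:1→0, u:0→1
  (2Δ to stable)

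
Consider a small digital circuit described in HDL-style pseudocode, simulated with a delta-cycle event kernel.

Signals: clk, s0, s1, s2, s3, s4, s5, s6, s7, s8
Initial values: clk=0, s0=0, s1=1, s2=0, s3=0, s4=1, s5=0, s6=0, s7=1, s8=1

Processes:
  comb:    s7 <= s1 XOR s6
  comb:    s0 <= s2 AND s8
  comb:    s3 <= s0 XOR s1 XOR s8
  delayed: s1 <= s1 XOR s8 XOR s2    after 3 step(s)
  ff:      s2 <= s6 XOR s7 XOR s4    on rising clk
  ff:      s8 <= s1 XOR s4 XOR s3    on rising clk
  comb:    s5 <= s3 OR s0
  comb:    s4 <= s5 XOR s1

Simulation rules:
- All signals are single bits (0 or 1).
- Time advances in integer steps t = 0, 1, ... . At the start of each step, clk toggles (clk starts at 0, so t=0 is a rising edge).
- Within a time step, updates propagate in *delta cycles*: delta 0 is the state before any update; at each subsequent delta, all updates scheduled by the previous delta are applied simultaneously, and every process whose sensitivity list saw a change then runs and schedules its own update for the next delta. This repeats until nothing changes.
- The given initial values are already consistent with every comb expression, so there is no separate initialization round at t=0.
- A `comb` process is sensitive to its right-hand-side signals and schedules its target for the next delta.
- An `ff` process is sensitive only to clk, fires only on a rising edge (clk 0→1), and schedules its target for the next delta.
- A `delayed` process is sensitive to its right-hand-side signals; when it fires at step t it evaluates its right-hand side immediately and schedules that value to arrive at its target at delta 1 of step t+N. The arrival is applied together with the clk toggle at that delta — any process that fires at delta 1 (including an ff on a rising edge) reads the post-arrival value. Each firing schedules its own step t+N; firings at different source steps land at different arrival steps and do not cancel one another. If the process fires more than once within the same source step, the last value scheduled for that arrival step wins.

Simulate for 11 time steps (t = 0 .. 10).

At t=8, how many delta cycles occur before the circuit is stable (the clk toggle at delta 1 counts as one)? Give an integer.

[bits: s8,s6,s1,clk,s0,s4,s3,s7,s5,s2]
t=0: Δ0=1010010100 Δ1=1011010100 Δ2=0011010100 Δ3=0011011100 Δ4=0011011110 Δ5=0011001110 | 5Δ
t=1: Δ0=0011001110 Δ1=0010001110 | 1Δ
t=2: Δ0=0010001110 Δ1=0011001110 Δ2=0011001111 | 2Δ
t=3: Δ0=0011001111 Δ1=0010001111 | 1Δ
t=4: Δ0=0010001111 Δ1=0011001111 | 1Δ
t=5: Δ0=0011001111 Δ1=0000001111 Δ2=0000010011 Δ3=0000010001 Δ4=0000000001 | 4Δ
t=6: Δ0=0000000001 Δ1=0001000001 Δ2=0001000000 | 2Δ
t=7: Δ0=0001000000 Δ1=0000000000 | 1Δ
t=8: Δ0=0000000000 Δ1=0011000000 Δ2=1011011100 Δ3=1011010110 Δ4=1011000100 Δ5=1011010100 | 5Δ
t=9: Δ0=1011010100 Δ1=1000010100 Δ2=1000001000 Δ3=1000001010 Δ4=1000011010 | 4Δ
t=10: Δ0=1000011010 Δ1=1001011010 Δ2=0001011011 Δ3=0001010011 Δ4=0001010001 Δ5=0001000001 | 5Δ

5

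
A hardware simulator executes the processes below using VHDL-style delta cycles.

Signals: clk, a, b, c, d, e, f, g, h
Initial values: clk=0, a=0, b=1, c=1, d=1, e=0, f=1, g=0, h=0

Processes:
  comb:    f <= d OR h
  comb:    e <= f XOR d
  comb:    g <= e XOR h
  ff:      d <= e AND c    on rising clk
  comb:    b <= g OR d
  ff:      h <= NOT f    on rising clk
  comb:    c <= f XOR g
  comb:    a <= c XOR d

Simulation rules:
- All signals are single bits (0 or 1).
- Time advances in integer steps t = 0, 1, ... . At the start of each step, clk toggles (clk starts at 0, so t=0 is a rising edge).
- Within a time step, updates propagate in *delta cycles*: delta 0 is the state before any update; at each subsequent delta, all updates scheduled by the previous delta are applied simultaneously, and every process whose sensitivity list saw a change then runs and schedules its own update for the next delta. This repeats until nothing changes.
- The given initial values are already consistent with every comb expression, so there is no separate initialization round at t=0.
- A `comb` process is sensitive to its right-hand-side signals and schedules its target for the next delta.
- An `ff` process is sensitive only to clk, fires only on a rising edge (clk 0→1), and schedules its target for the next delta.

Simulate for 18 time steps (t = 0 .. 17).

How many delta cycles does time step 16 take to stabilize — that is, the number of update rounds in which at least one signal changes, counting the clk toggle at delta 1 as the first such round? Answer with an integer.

6

t=0 Δ0: h=0 g=0 clk=0 e=0 a=0 d=1 c=1 b=1 f=1
  Δ1: clk:0→1
  Δ2: d:1→0
  Δ3: e:0→1, a:0→1, b:1→0, f:1→0
  Δ4: g:0→1, e:1→0, c:1→0
  Δ5: g:1→0, a:1→0, c:0→1, b:0→1
  Δ6: a:0→1, c:1→0, b:1→0
  Δ7: a:1→0
  (7Δ to stable)
t=1 Δ0: h=0 g=0 clk=1 e=0 a=0 d=0 c=0 b=0 f=0
  Δ1: clk:1→0
  (1Δ to stable)
t=2 Δ0: h=0 g=0 clk=0 e=0 a=0 d=0 c=0 b=0 f=0
  Δ1: clk:0→1
  Δ2: h:0→1
  Δ3: g:0→1, f:0→1
  Δ4: e:0→1, b:0→1
  Δ5: g:1→0
  Δ6: c:0→1, b:1→0
  Δ7: a:0→1
  (7Δ to stable)
t=3 Δ0: h=1 g=0 clk=1 e=1 a=1 d=0 c=1 b=0 f=1
  Δ1: clk:1→0
  (1Δ to stable)
t=4 Δ0: h=1 g=0 clk=0 e=1 a=1 d=0 c=1 b=0 f=1
  Δ1: clk:0→1
  Δ2: h:1→0, d:0→1
  Δ3: g:0→1, e:1→0, a:1→0, b:0→1
  Δ4: g:1→0, c:1→0
  Δ5: a:0→1, c:0→1
  Δ6: a:1→0
  (6Δ to stable)
t=5 Δ0: h=0 g=0 clk=1 e=0 a=0 d=1 c=1 b=1 f=1
  Δ1: clk:1→0
  (1Δ to stable)
t=6 Δ0: h=0 g=0 clk=0 e=0 a=0 d=1 c=1 b=1 f=1
  Δ1: clk:0→1
  Δ2: d:1→0
  Δ3: e:0→1, a:0→1, b:1→0, f:1→0
  Δ4: g:0→1, e:1→0, c:1→0
  Δ5: g:1→0, a:1→0, c:0→1, b:0→1
  Δ6: a:0→1, c:1→0, b:1→0
  Δ7: a:1→0
  (7Δ to stable)
t=7 Δ0: h=0 g=0 clk=1 e=0 a=0 d=0 c=0 b=0 f=0
  Δ1: clk:1→0
  (1Δ to stable)
t=8 Δ0: h=0 g=0 clk=0 e=0 a=0 d=0 c=0 b=0 f=0
  Δ1: clk:0→1
  Δ2: h:0→1
  Δ3: g:0→1, f:0→1
  Δ4: e:0→1, b:0→1
  Δ5: g:1→0
  Δ6: c:0→1, b:1→0
  Δ7: a:0→1
  (7Δ to stable)
t=9 Δ0: h=1 g=0 clk=1 e=1 a=1 d=0 c=1 b=0 f=1
  Δ1: clk:1→0
  (1Δ to stable)
t=10 Δ0: h=1 g=0 clk=0 e=1 a=1 d=0 c=1 b=0 f=1
  Δ1: clk:0→1
  Δ2: h:1→0, d:0→1
  Δ3: g:0→1, e:1→0, a:1→0, b:0→1
  Δ4: g:1→0, c:1→0
  Δ5: a:0→1, c:0→1
  Δ6: a:1→0
  (6Δ to stable)
t=11 Δ0: h=0 g=0 clk=1 e=0 a=0 d=1 c=1 b=1 f=1
  Δ1: clk:1→0
  (1Δ to stable)
t=12 Δ0: h=0 g=0 clk=0 e=0 a=0 d=1 c=1 b=1 f=1
  Δ1: clk:0→1
  Δ2: d:1→0
  Δ3: e:0→1, a:0→1, b:1→0, f:1→0
  Δ4: g:0→1, e:1→0, c:1→0
  Δ5: g:1→0, a:1→0, c:0→1, b:0→1
  Δ6: a:0→1, c:1→0, b:1→0
  Δ7: a:1→0
  (7Δ to stable)
t=13 Δ0: h=0 g=0 clk=1 e=0 a=0 d=0 c=0 b=0 f=0
  Δ1: clk:1→0
  (1Δ to stable)
t=14 Δ0: h=0 g=0 clk=0 e=0 a=0 d=0 c=0 b=0 f=0
  Δ1: clk:0→1
  Δ2: h:0→1
  Δ3: g:0→1, f:0→1
  Δ4: e:0→1, b:0→1
  Δ5: g:1→0
  Δ6: c:0→1, b:1→0
  Δ7: a:0→1
  (7Δ to stable)
t=15 Δ0: h=1 g=0 clk=1 e=1 a=1 d=0 c=1 b=0 f=1
  Δ1: clk:1→0
  (1Δ to stable)
t=16 Δ0: h=1 g=0 clk=0 e=1 a=1 d=0 c=1 b=0 f=1
  Δ1: clk:0→1
  Δ2: h:1→0, d:0→1
  Δ3: g:0→1, e:1→0, a:1→0, b:0→1
  Δ4: g:1→0, c:1→0
  Δ5: a:0→1, c:0→1
  Δ6: a:1→0
  (6Δ to stable)
t=17 Δ0: h=0 g=0 clk=1 e=0 a=0 d=1 c=1 b=1 f=1
  Δ1: clk:1→0
  (1Δ to stable)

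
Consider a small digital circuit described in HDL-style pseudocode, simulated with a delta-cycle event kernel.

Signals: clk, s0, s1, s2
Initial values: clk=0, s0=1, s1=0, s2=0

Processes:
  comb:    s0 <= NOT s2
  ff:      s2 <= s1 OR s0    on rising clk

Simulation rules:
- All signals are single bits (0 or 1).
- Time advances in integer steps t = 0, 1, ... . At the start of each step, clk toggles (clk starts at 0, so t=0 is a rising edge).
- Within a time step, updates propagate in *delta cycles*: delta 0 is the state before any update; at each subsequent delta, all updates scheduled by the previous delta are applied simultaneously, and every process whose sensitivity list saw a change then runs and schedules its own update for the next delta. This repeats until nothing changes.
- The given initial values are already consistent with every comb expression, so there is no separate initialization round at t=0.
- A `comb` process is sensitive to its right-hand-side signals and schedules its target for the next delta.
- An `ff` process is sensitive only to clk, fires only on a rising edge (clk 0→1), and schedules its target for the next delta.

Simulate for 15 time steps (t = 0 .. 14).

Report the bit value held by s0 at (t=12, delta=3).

t=0 Δ0: clk=0 s0=1 s2=0 s1=0
  Δ1: clk:0→1
  Δ2: s2:0→1
  Δ3: s0:1→0
  (3Δ to stable)
t=1 Δ0: clk=1 s0=0 s2=1 s1=0
  Δ1: clk:1→0
  (1Δ to stable)
t=2 Δ0: clk=0 s0=0 s2=1 s1=0
  Δ1: clk:0→1
  Δ2: s2:1→0
  Δ3: s0:0→1
  (3Δ to stable)
t=3 Δ0: clk=1 s0=1 s2=0 s1=0
  Δ1: clk:1→0
  (1Δ to stable)
t=4 Δ0: clk=0 s0=1 s2=0 s1=0
  Δ1: clk:0→1
  Δ2: s2:0→1
  Δ3: s0:1→0
  (3Δ to stable)
t=5 Δ0: clk=1 s0=0 s2=1 s1=0
  Δ1: clk:1→0
  (1Δ to stable)
t=6 Δ0: clk=0 s0=0 s2=1 s1=0
  Δ1: clk:0→1
  Δ2: s2:1→0
  Δ3: s0:0→1
  (3Δ to stable)
t=7 Δ0: clk=1 s0=1 s2=0 s1=0
  Δ1: clk:1→0
  (1Δ to stable)
t=8 Δ0: clk=0 s0=1 s2=0 s1=0
  Δ1: clk:0→1
  Δ2: s2:0→1
  Δ3: s0:1→0
  (3Δ to stable)
t=9 Δ0: clk=1 s0=0 s2=1 s1=0
  Δ1: clk:1→0
  (1Δ to stable)
t=10 Δ0: clk=0 s0=0 s2=1 s1=0
  Δ1: clk:0→1
  Δ2: s2:1→0
  Δ3: s0:0→1
  (3Δ to stable)
t=11 Δ0: clk=1 s0=1 s2=0 s1=0
  Δ1: clk:1→0
  (1Δ to stable)
t=12 Δ0: clk=0 s0=1 s2=0 s1=0
  Δ1: clk:0→1
  Δ2: s2:0→1
  Δ3: s0:1→0
  (3Δ to stable)
t=13 Δ0: clk=1 s0=0 s2=1 s1=0
  Δ1: clk:1→0
  (1Δ to stable)
t=14 Δ0: clk=0 s0=0 s2=1 s1=0
  Δ1: clk:0→1
  Δ2: s2:1→0
  Δ3: s0:0→1
  (3Δ to stable)

0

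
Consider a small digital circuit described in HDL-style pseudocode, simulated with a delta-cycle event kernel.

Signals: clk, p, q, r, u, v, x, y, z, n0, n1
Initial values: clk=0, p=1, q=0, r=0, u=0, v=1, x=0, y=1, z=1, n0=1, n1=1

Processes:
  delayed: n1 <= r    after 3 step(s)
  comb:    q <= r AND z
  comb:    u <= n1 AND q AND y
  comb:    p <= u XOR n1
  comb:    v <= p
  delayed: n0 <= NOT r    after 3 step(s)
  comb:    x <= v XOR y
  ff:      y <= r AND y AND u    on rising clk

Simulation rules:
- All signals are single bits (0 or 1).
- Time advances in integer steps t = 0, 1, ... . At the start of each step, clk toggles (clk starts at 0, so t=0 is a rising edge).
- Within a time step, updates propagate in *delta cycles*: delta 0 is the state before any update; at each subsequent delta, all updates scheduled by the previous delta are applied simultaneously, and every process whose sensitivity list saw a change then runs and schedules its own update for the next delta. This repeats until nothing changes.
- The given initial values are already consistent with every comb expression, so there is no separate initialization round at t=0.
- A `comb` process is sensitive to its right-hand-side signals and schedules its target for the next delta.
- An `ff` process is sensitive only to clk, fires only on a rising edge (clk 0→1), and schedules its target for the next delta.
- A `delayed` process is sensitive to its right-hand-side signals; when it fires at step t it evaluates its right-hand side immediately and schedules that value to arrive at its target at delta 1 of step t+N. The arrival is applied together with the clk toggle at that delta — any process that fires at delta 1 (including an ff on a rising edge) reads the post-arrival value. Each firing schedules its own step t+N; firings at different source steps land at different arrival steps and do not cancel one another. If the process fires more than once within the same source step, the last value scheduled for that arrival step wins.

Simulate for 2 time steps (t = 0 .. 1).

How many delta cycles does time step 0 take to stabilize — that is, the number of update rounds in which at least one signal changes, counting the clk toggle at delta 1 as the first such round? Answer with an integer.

3

t0.Δ0 q=0 clk=0 x=0 n1=1 y=1 u=0 p=1 n0=1 v=1 z=1 r=0
t0.Δ1 q=0 clk=1 x=0 n1=1 y=1 u=0 p=1 n0=1 v=1 z=1 r=0
t0.Δ2 q=0 clk=1 x=0 n1=1 y=0 u=0 p=1 n0=1 v=1 z=1 r=0
t0.Δ3 q=0 clk=1 x=1 n1=1 y=0 u=0 p=1 n0=1 v=1 z=1 r=0
t1.Δ0 q=0 clk=1 x=1 n1=1 y=0 u=0 p=1 n0=1 v=1 z=1 r=0
t1.Δ1 q=0 clk=0 x=1 n1=1 y=0 u=0 p=1 n0=1 v=1 z=1 r=0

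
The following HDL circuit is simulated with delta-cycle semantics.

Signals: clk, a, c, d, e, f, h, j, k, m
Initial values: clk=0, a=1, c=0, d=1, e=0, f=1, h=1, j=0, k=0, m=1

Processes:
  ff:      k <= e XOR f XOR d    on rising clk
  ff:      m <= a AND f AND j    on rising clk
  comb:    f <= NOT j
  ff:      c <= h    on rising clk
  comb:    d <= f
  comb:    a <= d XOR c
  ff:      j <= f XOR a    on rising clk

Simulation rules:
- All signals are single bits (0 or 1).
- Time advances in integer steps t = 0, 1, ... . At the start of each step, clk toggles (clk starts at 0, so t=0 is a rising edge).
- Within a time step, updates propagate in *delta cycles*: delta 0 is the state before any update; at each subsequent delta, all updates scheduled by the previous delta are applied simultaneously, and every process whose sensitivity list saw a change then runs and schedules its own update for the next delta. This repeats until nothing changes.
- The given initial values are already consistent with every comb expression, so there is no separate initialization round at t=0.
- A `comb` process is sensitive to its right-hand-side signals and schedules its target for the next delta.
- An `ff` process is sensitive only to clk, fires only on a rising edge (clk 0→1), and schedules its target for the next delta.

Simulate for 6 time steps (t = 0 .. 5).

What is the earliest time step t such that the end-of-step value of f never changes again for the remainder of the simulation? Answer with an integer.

2

t0.Δ0 j=0 k=0 d=1 a=1 clk=0 e=0 m=1 h=1 c=0 f=1
t0.Δ1 j=0 k=0 d=1 a=1 clk=1 e=0 m=1 h=1 c=0 f=1
t0.Δ2 j=0 k=0 d=1 a=1 clk=1 e=0 m=0 h=1 c=1 f=1
t0.Δ3 j=0 k=0 d=1 a=0 clk=1 e=0 m=0 h=1 c=1 f=1
t1.Δ0 j=0 k=0 d=1 a=0 clk=1 e=0 m=0 h=1 c=1 f=1
t1.Δ1 j=0 k=0 d=1 a=0 clk=0 e=0 m=0 h=1 c=1 f=1
t2.Δ0 j=0 k=0 d=1 a=0 clk=0 e=0 m=0 h=1 c=1 f=1
t2.Δ1 j=0 k=0 d=1 a=0 clk=1 e=0 m=0 h=1 c=1 f=1
t2.Δ2 j=1 k=0 d=1 a=0 clk=1 e=0 m=0 h=1 c=1 f=1
t2.Δ3 j=1 k=0 d=1 a=0 clk=1 e=0 m=0 h=1 c=1 f=0
t2.Δ4 j=1 k=0 d=0 a=0 clk=1 e=0 m=0 h=1 c=1 f=0
t2.Δ5 j=1 k=0 d=0 a=1 clk=1 e=0 m=0 h=1 c=1 f=0
t3.Δ0 j=1 k=0 d=0 a=1 clk=1 e=0 m=0 h=1 c=1 f=0
t3.Δ1 j=1 k=0 d=0 a=1 clk=0 e=0 m=0 h=1 c=1 f=0
t4.Δ0 j=1 k=0 d=0 a=1 clk=0 e=0 m=0 h=1 c=1 f=0
t4.Δ1 j=1 k=0 d=0 a=1 clk=1 e=0 m=0 h=1 c=1 f=0
t5.Δ0 j=1 k=0 d=0 a=1 clk=1 e=0 m=0 h=1 c=1 f=0
t5.Δ1 j=1 k=0 d=0 a=1 clk=0 e=0 m=0 h=1 c=1 f=0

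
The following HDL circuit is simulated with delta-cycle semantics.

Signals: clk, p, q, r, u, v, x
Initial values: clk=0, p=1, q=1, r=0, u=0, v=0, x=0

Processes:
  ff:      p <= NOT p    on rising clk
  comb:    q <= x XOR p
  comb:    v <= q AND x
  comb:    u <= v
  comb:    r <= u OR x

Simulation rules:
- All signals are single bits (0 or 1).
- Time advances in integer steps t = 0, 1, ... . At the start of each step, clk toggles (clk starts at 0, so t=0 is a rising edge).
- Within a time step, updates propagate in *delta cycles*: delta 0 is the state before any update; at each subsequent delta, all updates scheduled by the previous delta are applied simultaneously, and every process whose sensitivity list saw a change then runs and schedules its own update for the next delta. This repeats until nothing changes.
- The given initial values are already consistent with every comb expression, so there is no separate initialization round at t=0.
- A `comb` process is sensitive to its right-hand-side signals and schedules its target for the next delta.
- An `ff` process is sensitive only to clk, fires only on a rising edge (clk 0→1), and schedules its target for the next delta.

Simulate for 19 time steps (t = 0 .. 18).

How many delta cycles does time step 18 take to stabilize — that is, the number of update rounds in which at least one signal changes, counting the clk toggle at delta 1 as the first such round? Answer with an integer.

t0.Δ0 p=1 clk=0 x=0 r=0 v=0 q=1 u=0
t0.Δ1 p=1 clk=1 x=0 r=0 v=0 q=1 u=0
t0.Δ2 p=0 clk=1 x=0 r=0 v=0 q=1 u=0
t0.Δ3 p=0 clk=1 x=0 r=0 v=0 q=0 u=0
t1.Δ0 p=0 clk=1 x=0 r=0 v=0 q=0 u=0
t1.Δ1 p=0 clk=0 x=0 r=0 v=0 q=0 u=0
t2.Δ0 p=0 clk=0 x=0 r=0 v=0 q=0 u=0
t2.Δ1 p=0 clk=1 x=0 r=0 v=0 q=0 u=0
t2.Δ2 p=1 clk=1 x=0 r=0 v=0 q=0 u=0
t2.Δ3 p=1 clk=1 x=0 r=0 v=0 q=1 u=0
t3.Δ0 p=1 clk=1 x=0 r=0 v=0 q=1 u=0
t3.Δ1 p=1 clk=0 x=0 r=0 v=0 q=1 u=0
t4.Δ0 p=1 clk=0 x=0 r=0 v=0 q=1 u=0
t4.Δ1 p=1 clk=1 x=0 r=0 v=0 q=1 u=0
t4.Δ2 p=0 clk=1 x=0 r=0 v=0 q=1 u=0
t4.Δ3 p=0 clk=1 x=0 r=0 v=0 q=0 u=0
t5.Δ0 p=0 clk=1 x=0 r=0 v=0 q=0 u=0
t5.Δ1 p=0 clk=0 x=0 r=0 v=0 q=0 u=0
t6.Δ0 p=0 clk=0 x=0 r=0 v=0 q=0 u=0
t6.Δ1 p=0 clk=1 x=0 r=0 v=0 q=0 u=0
t6.Δ2 p=1 clk=1 x=0 r=0 v=0 q=0 u=0
t6.Δ3 p=1 clk=1 x=0 r=0 v=0 q=1 u=0
t7.Δ0 p=1 clk=1 x=0 r=0 v=0 q=1 u=0
t7.Δ1 p=1 clk=0 x=0 r=0 v=0 q=1 u=0
t8.Δ0 p=1 clk=0 x=0 r=0 v=0 q=1 u=0
t8.Δ1 p=1 clk=1 x=0 r=0 v=0 q=1 u=0
t8.Δ2 p=0 clk=1 x=0 r=0 v=0 q=1 u=0
t8.Δ3 p=0 clk=1 x=0 r=0 v=0 q=0 u=0
t9.Δ0 p=0 clk=1 x=0 r=0 v=0 q=0 u=0
t9.Δ1 p=0 clk=0 x=0 r=0 v=0 q=0 u=0
t10.Δ0 p=0 clk=0 x=0 r=0 v=0 q=0 u=0
t10.Δ1 p=0 clk=1 x=0 r=0 v=0 q=0 u=0
t10.Δ2 p=1 clk=1 x=0 r=0 v=0 q=0 u=0
t10.Δ3 p=1 clk=1 x=0 r=0 v=0 q=1 u=0
t11.Δ0 p=1 clk=1 x=0 r=0 v=0 q=1 u=0
t11.Δ1 p=1 clk=0 x=0 r=0 v=0 q=1 u=0
t12.Δ0 p=1 clk=0 x=0 r=0 v=0 q=1 u=0
t12.Δ1 p=1 clk=1 x=0 r=0 v=0 q=1 u=0
t12.Δ2 p=0 clk=1 x=0 r=0 v=0 q=1 u=0
t12.Δ3 p=0 clk=1 x=0 r=0 v=0 q=0 u=0
t13.Δ0 p=0 clk=1 x=0 r=0 v=0 q=0 u=0
t13.Δ1 p=0 clk=0 x=0 r=0 v=0 q=0 u=0
t14.Δ0 p=0 clk=0 x=0 r=0 v=0 q=0 u=0
t14.Δ1 p=0 clk=1 x=0 r=0 v=0 q=0 u=0
t14.Δ2 p=1 clk=1 x=0 r=0 v=0 q=0 u=0
t14.Δ3 p=1 clk=1 x=0 r=0 v=0 q=1 u=0
t15.Δ0 p=1 clk=1 x=0 r=0 v=0 q=1 u=0
t15.Δ1 p=1 clk=0 x=0 r=0 v=0 q=1 u=0
t16.Δ0 p=1 clk=0 x=0 r=0 v=0 q=1 u=0
t16.Δ1 p=1 clk=1 x=0 r=0 v=0 q=1 u=0
t16.Δ2 p=0 clk=1 x=0 r=0 v=0 q=1 u=0
t16.Δ3 p=0 clk=1 x=0 r=0 v=0 q=0 u=0
t17.Δ0 p=0 clk=1 x=0 r=0 v=0 q=0 u=0
t17.Δ1 p=0 clk=0 x=0 r=0 v=0 q=0 u=0
t18.Δ0 p=0 clk=0 x=0 r=0 v=0 q=0 u=0
t18.Δ1 p=0 clk=1 x=0 r=0 v=0 q=0 u=0
t18.Δ2 p=1 clk=1 x=0 r=0 v=0 q=0 u=0
t18.Δ3 p=1 clk=1 x=0 r=0 v=0 q=1 u=0

3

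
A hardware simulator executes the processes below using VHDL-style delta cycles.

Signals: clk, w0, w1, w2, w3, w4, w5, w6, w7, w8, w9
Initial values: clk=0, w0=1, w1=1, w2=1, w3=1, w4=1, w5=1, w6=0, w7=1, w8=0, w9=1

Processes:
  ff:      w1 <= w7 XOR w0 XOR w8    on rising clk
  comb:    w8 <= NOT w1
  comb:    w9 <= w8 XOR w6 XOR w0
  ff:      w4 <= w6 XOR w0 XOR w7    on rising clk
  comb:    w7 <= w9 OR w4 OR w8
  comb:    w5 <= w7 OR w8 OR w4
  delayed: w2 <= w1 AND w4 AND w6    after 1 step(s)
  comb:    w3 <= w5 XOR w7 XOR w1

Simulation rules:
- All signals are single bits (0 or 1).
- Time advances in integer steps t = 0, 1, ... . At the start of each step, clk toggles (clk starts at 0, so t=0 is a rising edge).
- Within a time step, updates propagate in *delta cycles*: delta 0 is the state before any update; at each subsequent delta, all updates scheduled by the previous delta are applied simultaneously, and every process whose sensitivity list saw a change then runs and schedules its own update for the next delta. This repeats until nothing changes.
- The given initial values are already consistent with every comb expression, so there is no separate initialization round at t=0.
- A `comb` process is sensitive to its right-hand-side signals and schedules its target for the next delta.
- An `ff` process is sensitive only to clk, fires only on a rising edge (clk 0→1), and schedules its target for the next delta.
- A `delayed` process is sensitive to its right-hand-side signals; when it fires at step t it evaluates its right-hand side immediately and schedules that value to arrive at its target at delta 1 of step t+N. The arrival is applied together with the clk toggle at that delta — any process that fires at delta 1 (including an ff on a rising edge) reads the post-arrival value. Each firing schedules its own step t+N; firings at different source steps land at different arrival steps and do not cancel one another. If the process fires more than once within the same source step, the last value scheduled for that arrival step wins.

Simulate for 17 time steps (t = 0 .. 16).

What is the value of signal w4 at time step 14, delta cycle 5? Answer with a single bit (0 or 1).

0

[bits: w8,w4,w0,w3,w2,w9,w5,w6,w1,w7,clk]
t=0: Δ0=01111110110 Δ1=01111110111 Δ2=00111110011 Δ3=10101110011 Δ4=10101010011 | 4Δ
t=1: Δ0=10101010011 Δ1=10100010010 | 1Δ
t=2: Δ0=10100010010 Δ1=10100010011 Δ2=10100010111 Δ3=00110010111 Δ4=00110110101 Δ5=00100100111 Δ6=00100110111 Δ7=00110110111 | 7Δ
t=3: Δ0=00110110111 Δ1=00110110110 | 1Δ
t=4: Δ0=00110110110 Δ1=00110110111 Δ2=00110110011 Δ3=10100110011 Δ4=10100010011 | 4Δ
t=5: Δ0=10100010011 Δ1=10100010010 | 1Δ
t=6: Δ0=10100010010 Δ1=10100010011 Δ2=10100010111 Δ3=00110010111 Δ4=00110110101 Δ5=00100100111 Δ6=00100110111 Δ7=00110110111 | 7Δ
t=7: Δ0=00110110111 Δ1=00110110110 | 1Δ
t=8: Δ0=00110110110 Δ1=00110110111 Δ2=00110110011 Δ3=10100110011 Δ4=10100010011 | 4Δ
t=9: Δ0=10100010011 Δ1=10100010010 | 1Δ
t=10: Δ0=10100010010 Δ1=10100010011 Δ2=10100010111 Δ3=00110010111 Δ4=00110110101 Δ5=00100100111 Δ6=00100110111 Δ7=00110110111 | 7Δ
t=11: Δ0=00110110111 Δ1=00110110110 | 1Δ
t=12: Δ0=00110110110 Δ1=00110110111 Δ2=00110110011 Δ3=10100110011 Δ4=10100010011 | 4Δ
t=13: Δ0=10100010011 Δ1=10100010010 | 1Δ
t=14: Δ0=10100010010 Δ1=10100010011 Δ2=10100010111 Δ3=00110010111 Δ4=00110110101 Δ5=00100100111 Δ6=00100110111 Δ7=00110110111 | 7Δ
t=15: Δ0=00110110111 Δ1=00110110110 | 1Δ
t=16: Δ0=00110110110 Δ1=00110110111 Δ2=00110110011 Δ3=10100110011 Δ4=10100010011 | 4Δ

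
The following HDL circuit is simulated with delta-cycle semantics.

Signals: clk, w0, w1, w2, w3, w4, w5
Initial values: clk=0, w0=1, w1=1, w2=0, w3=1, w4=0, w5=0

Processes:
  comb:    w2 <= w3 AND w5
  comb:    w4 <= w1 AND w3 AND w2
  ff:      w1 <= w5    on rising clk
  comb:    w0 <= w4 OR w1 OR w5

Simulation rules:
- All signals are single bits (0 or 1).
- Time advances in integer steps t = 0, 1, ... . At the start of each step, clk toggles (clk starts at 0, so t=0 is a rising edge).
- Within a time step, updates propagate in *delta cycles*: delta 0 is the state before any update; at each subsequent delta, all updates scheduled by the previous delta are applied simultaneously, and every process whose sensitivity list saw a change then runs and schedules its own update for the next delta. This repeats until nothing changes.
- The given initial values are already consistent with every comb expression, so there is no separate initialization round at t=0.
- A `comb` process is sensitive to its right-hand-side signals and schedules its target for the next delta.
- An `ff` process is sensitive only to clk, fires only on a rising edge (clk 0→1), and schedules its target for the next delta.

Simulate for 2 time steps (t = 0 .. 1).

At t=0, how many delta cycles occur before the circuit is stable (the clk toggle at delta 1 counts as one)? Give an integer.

t=0 Δ0: w0=1 w4=0 w3=1 w5=0 w1=1 clk=0 w2=0
  Δ1: clk:0→1
  Δ2: w1:1→0
  Δ3: w0:1→0
  (3Δ to stable)
t=1 Δ0: w0=0 w4=0 w3=1 w5=0 w1=0 clk=1 w2=0
  Δ1: clk:1→0
  (1Δ to stable)

3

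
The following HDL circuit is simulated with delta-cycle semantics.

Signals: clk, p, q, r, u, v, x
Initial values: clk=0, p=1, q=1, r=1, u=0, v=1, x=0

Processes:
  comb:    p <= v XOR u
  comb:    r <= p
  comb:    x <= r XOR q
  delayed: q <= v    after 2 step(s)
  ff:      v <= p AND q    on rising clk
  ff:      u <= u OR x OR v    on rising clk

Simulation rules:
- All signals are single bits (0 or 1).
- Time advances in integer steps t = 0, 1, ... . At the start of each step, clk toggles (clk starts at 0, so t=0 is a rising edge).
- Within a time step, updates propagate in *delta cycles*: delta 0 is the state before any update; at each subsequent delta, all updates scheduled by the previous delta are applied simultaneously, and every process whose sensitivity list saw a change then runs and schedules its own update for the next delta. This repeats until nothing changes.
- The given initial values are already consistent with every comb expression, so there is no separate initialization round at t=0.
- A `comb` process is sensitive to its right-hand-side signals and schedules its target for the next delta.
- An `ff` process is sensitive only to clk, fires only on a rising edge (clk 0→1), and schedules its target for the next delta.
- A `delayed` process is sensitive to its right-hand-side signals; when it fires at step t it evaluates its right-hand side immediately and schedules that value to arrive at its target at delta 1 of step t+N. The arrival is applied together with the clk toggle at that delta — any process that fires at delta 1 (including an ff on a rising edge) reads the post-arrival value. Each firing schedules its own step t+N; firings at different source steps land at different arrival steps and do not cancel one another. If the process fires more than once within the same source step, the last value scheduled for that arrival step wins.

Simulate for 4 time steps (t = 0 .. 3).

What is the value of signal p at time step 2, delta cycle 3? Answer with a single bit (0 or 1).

1

t0.Δ0 x=0 r=1 q=1 clk=0 u=0 p=1 v=1
t0.Δ1 x=0 r=1 q=1 clk=1 u=0 p=1 v=1
t0.Δ2 x=0 r=1 q=1 clk=1 u=1 p=1 v=1
t0.Δ3 x=0 r=1 q=1 clk=1 u=1 p=0 v=1
t0.Δ4 x=0 r=0 q=1 clk=1 u=1 p=0 v=1
t0.Δ5 x=1 r=0 q=1 clk=1 u=1 p=0 v=1
t1.Δ0 x=1 r=0 q=1 clk=1 u=1 p=0 v=1
t1.Δ1 x=1 r=0 q=1 clk=0 u=1 p=0 v=1
t2.Δ0 x=1 r=0 q=1 clk=0 u=1 p=0 v=1
t2.Δ1 x=1 r=0 q=1 clk=1 u=1 p=0 v=1
t2.Δ2 x=1 r=0 q=1 clk=1 u=1 p=0 v=0
t2.Δ3 x=1 r=0 q=1 clk=1 u=1 p=1 v=0
t2.Δ4 x=1 r=1 q=1 clk=1 u=1 p=1 v=0
t2.Δ5 x=0 r=1 q=1 clk=1 u=1 p=1 v=0
t3.Δ0 x=0 r=1 q=1 clk=1 u=1 p=1 v=0
t3.Δ1 x=0 r=1 q=1 clk=0 u=1 p=1 v=0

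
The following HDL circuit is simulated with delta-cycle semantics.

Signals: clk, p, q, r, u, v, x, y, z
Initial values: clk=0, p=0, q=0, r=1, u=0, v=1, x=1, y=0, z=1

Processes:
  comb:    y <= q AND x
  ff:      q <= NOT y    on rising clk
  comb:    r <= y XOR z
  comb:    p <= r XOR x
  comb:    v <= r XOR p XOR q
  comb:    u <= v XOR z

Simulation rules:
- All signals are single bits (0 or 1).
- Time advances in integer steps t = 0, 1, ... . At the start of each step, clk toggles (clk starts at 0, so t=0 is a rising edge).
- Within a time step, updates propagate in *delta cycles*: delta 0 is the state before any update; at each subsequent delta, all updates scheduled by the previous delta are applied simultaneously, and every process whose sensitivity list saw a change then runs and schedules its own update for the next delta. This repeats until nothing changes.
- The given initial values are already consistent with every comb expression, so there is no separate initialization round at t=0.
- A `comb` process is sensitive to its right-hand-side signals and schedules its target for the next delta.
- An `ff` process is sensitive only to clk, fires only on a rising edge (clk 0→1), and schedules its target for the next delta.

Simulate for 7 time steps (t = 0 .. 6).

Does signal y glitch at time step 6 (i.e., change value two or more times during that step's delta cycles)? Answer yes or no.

[bits: z,clk,x,u,y,q,v,p,r]
t=0: Δ0=101000101 Δ1=111000101 Δ2=111001101 Δ3=111011001 Δ4=111111000 Δ5=111111110 Δ6=111011010 Δ7=111111010 | 7Δ
t=1: Δ0=111111010 Δ1=101111010 | 1Δ
t=2: Δ0=101111010 Δ1=111111010 Δ2=111110010 Δ3=111100110 Δ4=111000111 Δ5=111000001 Δ6=111100101 Δ7=111000101 | 7Δ
t=3: Δ0=111000101 Δ1=101000101 | 1Δ
t=4: Δ0=101000101 Δ1=111000101 Δ2=111001101 Δ3=111011001 Δ4=111111000 Δ5=111111110 Δ6=111011010 Δ7=111111010 | 7Δ
t=5: Δ0=111111010 Δ1=101111010 | 1Δ
t=6: Δ0=101111010 Δ1=111111010 Δ2=111110010 Δ3=111100110 Δ4=111000111 Δ5=111000001 Δ6=111100101 Δ7=111000101 | 7Δ

no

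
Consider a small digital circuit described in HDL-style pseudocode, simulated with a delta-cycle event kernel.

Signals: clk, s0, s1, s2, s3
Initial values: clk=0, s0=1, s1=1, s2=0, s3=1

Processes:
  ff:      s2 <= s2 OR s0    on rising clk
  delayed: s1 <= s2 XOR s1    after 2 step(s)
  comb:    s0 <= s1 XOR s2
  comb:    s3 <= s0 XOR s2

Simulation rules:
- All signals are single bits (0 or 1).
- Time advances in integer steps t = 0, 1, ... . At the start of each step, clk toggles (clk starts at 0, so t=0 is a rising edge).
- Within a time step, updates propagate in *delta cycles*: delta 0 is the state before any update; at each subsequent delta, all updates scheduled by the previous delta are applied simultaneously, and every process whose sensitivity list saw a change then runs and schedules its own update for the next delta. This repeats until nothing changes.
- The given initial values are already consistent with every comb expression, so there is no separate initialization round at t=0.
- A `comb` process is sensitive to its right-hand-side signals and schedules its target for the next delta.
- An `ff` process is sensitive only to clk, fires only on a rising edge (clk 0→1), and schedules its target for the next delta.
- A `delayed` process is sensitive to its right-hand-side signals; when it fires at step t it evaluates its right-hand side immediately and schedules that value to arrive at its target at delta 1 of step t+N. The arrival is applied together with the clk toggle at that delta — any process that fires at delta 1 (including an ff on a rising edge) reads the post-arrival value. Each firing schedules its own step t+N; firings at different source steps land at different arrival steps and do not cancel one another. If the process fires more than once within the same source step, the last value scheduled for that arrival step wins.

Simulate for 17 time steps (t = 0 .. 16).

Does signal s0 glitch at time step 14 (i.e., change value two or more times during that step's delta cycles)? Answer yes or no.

no

t=0 Δ0: s2=0 s1=1 s0=1 s3=1 clk=0
  Δ1: clk:0→1
  Δ2: s2:0→1
  Δ3: s0:1→0, s3:1→0
  Δ4: s3:0→1
  (4Δ to stable)
t=1 Δ0: s2=1 s1=1 s0=0 s3=1 clk=1
  Δ1: clk:1→0
  (1Δ to stable)
t=2 Δ0: s2=1 s1=1 s0=0 s3=1 clk=0
  Δ1: s1:1→0, clk:0→1
  Δ2: s0:0→1
  Δ3: s3:1→0
  (3Δ to stable)
t=3 Δ0: s2=1 s1=0 s0=1 s3=0 clk=1
  Δ1: clk:1→0
  (1Δ to stable)
t=4 Δ0: s2=1 s1=0 s0=1 s3=0 clk=0
  Δ1: s1:0→1, clk:0→1
  Δ2: s0:1→0
  Δ3: s3:0→1
  (3Δ to stable)
t=5 Δ0: s2=1 s1=1 s0=0 s3=1 clk=1
  Δ1: clk:1→0
  (1Δ to stable)
t=6 Δ0: s2=1 s1=1 s0=0 s3=1 clk=0
  Δ1: s1:1→0, clk:0→1
  Δ2: s0:0→1
  Δ3: s3:1→0
  (3Δ to stable)
t=7 Δ0: s2=1 s1=0 s0=1 s3=0 clk=1
  Δ1: clk:1→0
  (1Δ to stable)
t=8 Δ0: s2=1 s1=0 s0=1 s3=0 clk=0
  Δ1: s1:0→1, clk:0→1
  Δ2: s0:1→0
  Δ3: s3:0→1
  (3Δ to stable)
t=9 Δ0: s2=1 s1=1 s0=0 s3=1 clk=1
  Δ1: clk:1→0
  (1Δ to stable)
t=10 Δ0: s2=1 s1=1 s0=0 s3=1 clk=0
  Δ1: s1:1→0, clk:0→1
  Δ2: s0:0→1
  Δ3: s3:1→0
  (3Δ to stable)
t=11 Δ0: s2=1 s1=0 s0=1 s3=0 clk=1
  Δ1: clk:1→0
  (1Δ to stable)
t=12 Δ0: s2=1 s1=0 s0=1 s3=0 clk=0
  Δ1: s1:0→1, clk:0→1
  Δ2: s0:1→0
  Δ3: s3:0→1
  (3Δ to stable)
t=13 Δ0: s2=1 s1=1 s0=0 s3=1 clk=1
  Δ1: clk:1→0
  (1Δ to stable)
t=14 Δ0: s2=1 s1=1 s0=0 s3=1 clk=0
  Δ1: s1:1→0, clk:0→1
  Δ2: s0:0→1
  Δ3: s3:1→0
  (3Δ to stable)
t=15 Δ0: s2=1 s1=0 s0=1 s3=0 clk=1
  Δ1: clk:1→0
  (1Δ to stable)
t=16 Δ0: s2=1 s1=0 s0=1 s3=0 clk=0
  Δ1: s1:0→1, clk:0→1
  Δ2: s0:1→0
  Δ3: s3:0→1
  (3Δ to stable)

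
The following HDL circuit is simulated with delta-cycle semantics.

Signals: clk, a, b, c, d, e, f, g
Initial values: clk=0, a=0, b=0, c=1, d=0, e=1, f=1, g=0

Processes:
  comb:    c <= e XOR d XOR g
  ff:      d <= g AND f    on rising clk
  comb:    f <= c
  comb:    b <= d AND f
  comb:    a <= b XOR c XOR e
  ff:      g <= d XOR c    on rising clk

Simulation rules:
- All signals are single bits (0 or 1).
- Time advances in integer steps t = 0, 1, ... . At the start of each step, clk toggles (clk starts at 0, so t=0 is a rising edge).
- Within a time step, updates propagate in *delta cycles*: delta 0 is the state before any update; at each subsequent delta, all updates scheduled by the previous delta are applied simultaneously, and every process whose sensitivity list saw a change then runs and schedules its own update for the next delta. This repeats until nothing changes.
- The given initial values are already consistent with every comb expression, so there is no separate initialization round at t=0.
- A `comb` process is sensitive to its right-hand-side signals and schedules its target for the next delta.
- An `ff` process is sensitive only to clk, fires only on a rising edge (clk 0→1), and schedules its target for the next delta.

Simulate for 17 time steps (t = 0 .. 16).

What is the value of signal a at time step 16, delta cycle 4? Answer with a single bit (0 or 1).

t0.Δ0 a=0 g=0 b=0 c=1 clk=0 f=1 d=0 e=1
t0.Δ1 a=0 g=0 b=0 c=1 clk=1 f=1 d=0 e=1
t0.Δ2 a=0 g=1 b=0 c=1 clk=1 f=1 d=0 e=1
t0.Δ3 a=0 g=1 b=0 c=0 clk=1 f=1 d=0 e=1
t0.Δ4 a=1 g=1 b=0 c=0 clk=1 f=0 d=0 e=1
t1.Δ0 a=1 g=1 b=0 c=0 clk=1 f=0 d=0 e=1
t1.Δ1 a=1 g=1 b=0 c=0 clk=0 f=0 d=0 e=1
t2.Δ0 a=1 g=1 b=0 c=0 clk=0 f=0 d=0 e=1
t2.Δ1 a=1 g=1 b=0 c=0 clk=1 f=0 d=0 e=1
t2.Δ2 a=1 g=0 b=0 c=0 clk=1 f=0 d=0 e=1
t2.Δ3 a=1 g=0 b=0 c=1 clk=1 f=0 d=0 e=1
t2.Δ4 a=0 g=0 b=0 c=1 clk=1 f=1 d=0 e=1
t3.Δ0 a=0 g=0 b=0 c=1 clk=1 f=1 d=0 e=1
t3.Δ1 a=0 g=0 b=0 c=1 clk=0 f=1 d=0 e=1
t4.Δ0 a=0 g=0 b=0 c=1 clk=0 f=1 d=0 e=1
t4.Δ1 a=0 g=0 b=0 c=1 clk=1 f=1 d=0 e=1
t4.Δ2 a=0 g=1 b=0 c=1 clk=1 f=1 d=0 e=1
t4.Δ3 a=0 g=1 b=0 c=0 clk=1 f=1 d=0 e=1
t4.Δ4 a=1 g=1 b=0 c=0 clk=1 f=0 d=0 e=1
t5.Δ0 a=1 g=1 b=0 c=0 clk=1 f=0 d=0 e=1
t5.Δ1 a=1 g=1 b=0 c=0 clk=0 f=0 d=0 e=1
t6.Δ0 a=1 g=1 b=0 c=0 clk=0 f=0 d=0 e=1
t6.Δ1 a=1 g=1 b=0 c=0 clk=1 f=0 d=0 e=1
t6.Δ2 a=1 g=0 b=0 c=0 clk=1 f=0 d=0 e=1
t6.Δ3 a=1 g=0 b=0 c=1 clk=1 f=0 d=0 e=1
t6.Δ4 a=0 g=0 b=0 c=1 clk=1 f=1 d=0 e=1
t7.Δ0 a=0 g=0 b=0 c=1 clk=1 f=1 d=0 e=1
t7.Δ1 a=0 g=0 b=0 c=1 clk=0 f=1 d=0 e=1
t8.Δ0 a=0 g=0 b=0 c=1 clk=0 f=1 d=0 e=1
t8.Δ1 a=0 g=0 b=0 c=1 clk=1 f=1 d=0 e=1
t8.Δ2 a=0 g=1 b=0 c=1 clk=1 f=1 d=0 e=1
t8.Δ3 a=0 g=1 b=0 c=0 clk=1 f=1 d=0 e=1
t8.Δ4 a=1 g=1 b=0 c=0 clk=1 f=0 d=0 e=1
t9.Δ0 a=1 g=1 b=0 c=0 clk=1 f=0 d=0 e=1
t9.Δ1 a=1 g=1 b=0 c=0 clk=0 f=0 d=0 e=1
t10.Δ0 a=1 g=1 b=0 c=0 clk=0 f=0 d=0 e=1
t10.Δ1 a=1 g=1 b=0 c=0 clk=1 f=0 d=0 e=1
t10.Δ2 a=1 g=0 b=0 c=0 clk=1 f=0 d=0 e=1
t10.Δ3 a=1 g=0 b=0 c=1 clk=1 f=0 d=0 e=1
t10.Δ4 a=0 g=0 b=0 c=1 clk=1 f=1 d=0 e=1
t11.Δ0 a=0 g=0 b=0 c=1 clk=1 f=1 d=0 e=1
t11.Δ1 a=0 g=0 b=0 c=1 clk=0 f=1 d=0 e=1
t12.Δ0 a=0 g=0 b=0 c=1 clk=0 f=1 d=0 e=1
t12.Δ1 a=0 g=0 b=0 c=1 clk=1 f=1 d=0 e=1
t12.Δ2 a=0 g=1 b=0 c=1 clk=1 f=1 d=0 e=1
t12.Δ3 a=0 g=1 b=0 c=0 clk=1 f=1 d=0 e=1
t12.Δ4 a=1 g=1 b=0 c=0 clk=1 f=0 d=0 e=1
t13.Δ0 a=1 g=1 b=0 c=0 clk=1 f=0 d=0 e=1
t13.Δ1 a=1 g=1 b=0 c=0 clk=0 f=0 d=0 e=1
t14.Δ0 a=1 g=1 b=0 c=0 clk=0 f=0 d=0 e=1
t14.Δ1 a=1 g=1 b=0 c=0 clk=1 f=0 d=0 e=1
t14.Δ2 a=1 g=0 b=0 c=0 clk=1 f=0 d=0 e=1
t14.Δ3 a=1 g=0 b=0 c=1 clk=1 f=0 d=0 e=1
t14.Δ4 a=0 g=0 b=0 c=1 clk=1 f=1 d=0 e=1
t15.Δ0 a=0 g=0 b=0 c=1 clk=1 f=1 d=0 e=1
t15.Δ1 a=0 g=0 b=0 c=1 clk=0 f=1 d=0 e=1
t16.Δ0 a=0 g=0 b=0 c=1 clk=0 f=1 d=0 e=1
t16.Δ1 a=0 g=0 b=0 c=1 clk=1 f=1 d=0 e=1
t16.Δ2 a=0 g=1 b=0 c=1 clk=1 f=1 d=0 e=1
t16.Δ3 a=0 g=1 b=0 c=0 clk=1 f=1 d=0 e=1
t16.Δ4 a=1 g=1 b=0 c=0 clk=1 f=0 d=0 e=1

1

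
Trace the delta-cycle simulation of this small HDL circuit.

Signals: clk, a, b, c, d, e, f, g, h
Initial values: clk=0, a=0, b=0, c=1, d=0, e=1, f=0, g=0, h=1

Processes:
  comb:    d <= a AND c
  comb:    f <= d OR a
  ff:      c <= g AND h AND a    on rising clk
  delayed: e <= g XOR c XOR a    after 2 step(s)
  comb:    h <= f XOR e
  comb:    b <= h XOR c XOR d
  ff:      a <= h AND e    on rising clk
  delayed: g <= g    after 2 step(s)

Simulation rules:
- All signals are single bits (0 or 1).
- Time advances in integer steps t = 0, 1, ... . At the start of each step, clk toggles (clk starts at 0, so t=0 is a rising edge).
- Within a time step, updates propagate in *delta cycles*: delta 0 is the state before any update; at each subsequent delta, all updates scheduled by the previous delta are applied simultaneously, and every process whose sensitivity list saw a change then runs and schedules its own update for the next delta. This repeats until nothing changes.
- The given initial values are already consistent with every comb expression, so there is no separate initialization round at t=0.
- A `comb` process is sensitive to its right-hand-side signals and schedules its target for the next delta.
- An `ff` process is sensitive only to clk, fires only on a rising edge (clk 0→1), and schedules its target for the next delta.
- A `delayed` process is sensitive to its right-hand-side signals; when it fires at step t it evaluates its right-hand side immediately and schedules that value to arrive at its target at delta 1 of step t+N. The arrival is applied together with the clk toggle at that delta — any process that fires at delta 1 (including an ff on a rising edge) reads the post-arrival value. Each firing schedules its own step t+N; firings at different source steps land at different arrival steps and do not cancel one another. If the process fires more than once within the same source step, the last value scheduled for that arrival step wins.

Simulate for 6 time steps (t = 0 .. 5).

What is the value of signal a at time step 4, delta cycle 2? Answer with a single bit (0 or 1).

0

t0.Δ0 a=0 h=1 b=0 e=1 g=0 f=0 clk=0 c=1 d=0
t0.Δ1 a=0 h=1 b=0 e=1 g=0 f=0 clk=1 c=1 d=0
t0.Δ2 a=1 h=1 b=0 e=1 g=0 f=0 clk=1 c=0 d=0
t0.Δ3 a=1 h=1 b=1 e=1 g=0 f=1 clk=1 c=0 d=0
t0.Δ4 a=1 h=0 b=1 e=1 g=0 f=1 clk=1 c=0 d=0
t0.Δ5 a=1 h=0 b=0 e=1 g=0 f=1 clk=1 c=0 d=0
t1.Δ0 a=1 h=0 b=0 e=1 g=0 f=1 clk=1 c=0 d=0
t1.Δ1 a=1 h=0 b=0 e=1 g=0 f=1 clk=0 c=0 d=0
t2.Δ0 a=1 h=0 b=0 e=1 g=0 f=1 clk=0 c=0 d=0
t2.Δ1 a=1 h=0 b=0 e=1 g=0 f=1 clk=1 c=0 d=0
t2.Δ2 a=0 h=0 b=0 e=1 g=0 f=1 clk=1 c=0 d=0
t2.Δ3 a=0 h=0 b=0 e=1 g=0 f=0 clk=1 c=0 d=0
t2.Δ4 a=0 h=1 b=0 e=1 g=0 f=0 clk=1 c=0 d=0
t2.Δ5 a=0 h=1 b=1 e=1 g=0 f=0 clk=1 c=0 d=0
t3.Δ0 a=0 h=1 b=1 e=1 g=0 f=0 clk=1 c=0 d=0
t3.Δ1 a=0 h=1 b=1 e=1 g=0 f=0 clk=0 c=0 d=0
t4.Δ0 a=0 h=1 b=1 e=1 g=0 f=0 clk=0 c=0 d=0
t4.Δ1 a=0 h=1 b=1 e=0 g=0 f=0 clk=1 c=0 d=0
t4.Δ2 a=0 h=0 b=1 e=0 g=0 f=0 clk=1 c=0 d=0
t4.Δ3 a=0 h=0 b=0 e=0 g=0 f=0 clk=1 c=0 d=0
t5.Δ0 a=0 h=0 b=0 e=0 g=0 f=0 clk=1 c=0 d=0
t5.Δ1 a=0 h=0 b=0 e=0 g=0 f=0 clk=0 c=0 d=0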